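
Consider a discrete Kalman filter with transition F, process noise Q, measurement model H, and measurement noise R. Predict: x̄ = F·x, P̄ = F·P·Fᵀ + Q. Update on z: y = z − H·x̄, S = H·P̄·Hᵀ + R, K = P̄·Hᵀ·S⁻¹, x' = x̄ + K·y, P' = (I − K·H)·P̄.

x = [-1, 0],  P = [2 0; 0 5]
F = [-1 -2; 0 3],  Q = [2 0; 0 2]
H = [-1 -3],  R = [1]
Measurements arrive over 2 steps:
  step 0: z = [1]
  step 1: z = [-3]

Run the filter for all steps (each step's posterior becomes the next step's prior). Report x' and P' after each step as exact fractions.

step 0: x̄ = F·x = [1, 0]
step 0: P̄ = F·P·Fᵀ + Q = [24 -30; -30 47]
step 0: y = z − H·x̄ = [2]
step 0: S = H·P̄·Hᵀ + R = [268]
step 0: K = P̄·Hᵀ·S⁻¹ = [33/134; -111/268]
step 0: x' = x̄ + K·y = [100/67, -111/134]
step 0: P' = (I − K·H)·P̄ = [519/67 -357/134; -357/134 275/268]
step 1: x̄ = F·x = [11/67, -333/134]
step 1: P̄ = F·P·Fᵀ + Q = [214/67 123/67; 123/67 3011/268]
step 1: y = z − H·x̄ = [-1379/134]
step 1: S = H·P̄·Hᵀ + R = [31175/268]
step 1: K = P̄·Hᵀ·S⁻¹ = [-2332/31175; -381/1247]
step 1: x' = x̄ + K·y = [29117/31175, 822/1247]
step 1: P' = (I − K·H)·P̄ = [79282/31175 -1026/1247; -1026/1247 469/1247]

step 0: x' = [100/67, -111/134], P' = [519/67 -357/134; -357/134 275/268]
step 1: x' = [29117/31175, 822/1247], P' = [79282/31175 -1026/1247; -1026/1247 469/1247]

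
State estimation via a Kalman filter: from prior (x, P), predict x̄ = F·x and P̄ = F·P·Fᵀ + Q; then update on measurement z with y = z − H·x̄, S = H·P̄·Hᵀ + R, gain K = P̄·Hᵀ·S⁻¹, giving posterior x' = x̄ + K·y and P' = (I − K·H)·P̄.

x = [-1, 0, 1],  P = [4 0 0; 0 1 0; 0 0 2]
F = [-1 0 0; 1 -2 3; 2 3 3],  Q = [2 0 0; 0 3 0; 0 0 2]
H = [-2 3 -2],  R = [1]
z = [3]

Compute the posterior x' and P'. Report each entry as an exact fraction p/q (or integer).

x̄ = F·x = [1, 2, 1]
P̄ = F·P·Fᵀ + Q = [6 -4 -8; -4 29 20; -8 20 45]
y = z − H·x̄ = [1]
S = H·P̄·Hᵀ + R = [210]
K = P̄·Hᵀ·S⁻¹ = [-4/105; 11/42; -1/15]
x' = x̄ + K·y = [101/105, 95/42, 14/15]
P' = (I − K·H)·P̄ = [598/105 -40/21 -128/15; -40/21 613/42 71/3; -128/15 71/3 661/15]

x' = [101/105, 95/42, 14/15]
P' = [598/105 -40/21 -128/15; -40/21 613/42 71/3; -128/15 71/3 661/15]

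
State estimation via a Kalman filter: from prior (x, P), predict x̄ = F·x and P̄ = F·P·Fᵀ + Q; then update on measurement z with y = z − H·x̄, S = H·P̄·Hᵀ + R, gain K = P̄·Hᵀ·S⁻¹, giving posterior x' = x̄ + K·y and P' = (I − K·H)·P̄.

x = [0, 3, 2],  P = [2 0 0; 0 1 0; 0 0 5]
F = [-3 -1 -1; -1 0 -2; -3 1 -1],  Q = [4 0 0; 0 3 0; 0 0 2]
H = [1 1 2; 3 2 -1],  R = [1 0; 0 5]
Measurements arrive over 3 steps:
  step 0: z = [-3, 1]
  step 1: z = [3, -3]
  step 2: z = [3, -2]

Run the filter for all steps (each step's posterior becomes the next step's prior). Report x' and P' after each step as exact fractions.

step 0: x' = [-11651/13609, 6968/13609, -16451/13609], P' = [49648/13609 -65192/13609 8590/13609; -65192/13609 192191/27218 -15095/13609; 8590/13609 -15095/13609 6020/13609]
step 1: x' = [-108630860/128060851, 123349009/128060851, 182096106/128060851], P' = [1450339432/896425957 -1648353573/896425957 137227940/896425957; -1648353573/896425957 2467682621/896425957 -368812527/896425957; 137227940/896425957 -368812527/896425957 299558346/896425957]
step 2: x' = [11763476488917/12409453170623, -20371921563224/12409453170623, 23041303983099/12409453170623], P' = [20013009114269/12409453170623 -22768469498041/12409453170623 1931966482035/12409453170623; -22768469498041/12409453170623 34134821288493/12409453170623 -5142892984827/12409453170623; 1931966482035/12409453170623 -5142892984827/12409453170623 4139974837291/12409453170623]

step 0: x̄ = F·x = [-5, -4, 1]
step 0: P̄ = F·P·Fᵀ + Q = [28 16 22; 16 25 16; 22 16 26]
step 0: y = z − H·x̄ = [4, 25]
step 0: S = H·P̄·Hᵀ + R = [342 320; 320 379]
step 0: K = P̄·Hᵀ·S⁻¹ = [1636/13609 1994/13609; 1427/27218 2342/13609; 5535/13609 -2088/13609]
step 0: x' = x̄ + K·y = [-11651/13609, 6968/13609, -16451/13609]
step 0: P' = (I − K·H)·P̄ = [49648/13609 -65192/13609 8590/13609; -65192/13609 192191/27218 -15095/13609; 8590/13609 -15095/13609 6020/13609]
step 1: x̄ = F·x = [44436/13609, 44553/13609, 58372/13609]
step 1: P̄ = F·P·Fᵀ + Q = [467163/27218 125732/13609 816593/27218; 125732/13609 148915/13609 316496/13609; 816593/27218 316496/13609 2098095/27218]
step 1: y = z − H·x̄ = [-164906/13609, -204869/13609]
step 1: S = H·P̄·Hᵀ + R = [15485859/27218 2520110/13609; 2520110/13609 1608007/13609]
step 1: K = P̄·Hᵀ·S⁻¹ = [76441739/896425957 183416642/896425957; 81703994/896425957 71823410/896425957; 367532105/896425957 -125099916/896425957]
step 1: x' = x̄ + K·y = [-108630860/128060851, 123349009/128060851, 182096106/128060851]
step 1: P' = (I − K·H)·P̄ = [1450339432/896425957 -1648353573/896425957 137227940/896425957; -1648353573/896425957 2467682621/896425957 -368812527/896425957; 137227940/896425957 -368812527/896425957 299558346/896425957]
step 2: x̄ = F·x = [20447465/128060851, -255561352/128060851, 267145483/128060851]
step 2: P̄ = F·P·Fᵀ + Q = [9601620831/896425957 3524751941/896425957 11708298253/896425957; 3524751941/896425957 5886762447/896425957 8296709195/896425957; 11708298253/896425957 8296709195/896425957 29064261901/896425957]
step 2: y = z − H·x̄ = [85005474/128060851, 460804090/128060851]
step 2: S = H·P̄·Hᵀ + R = [219711390513/896425957 83505242140/896425957; 83505242140/896425957 82368425947/896425957]
step 2: K = P̄·Hᵀ·S⁻¹ = [1108472580298/12409453170623 2514024372938/12409453170623; 1080565820798/12409453170623 1021425413538/12409453170623; 5069023171790/12409453170623 -1725972272168/12409453170623]
step 2: x' = x̄ + K·y = [11763476488917/12409453170623, -20371921563224/12409453170623, 23041303983099/12409453170623]
step 2: P' = (I − K·H)·P̄ = [20013009114269/12409453170623 -22768469498041/12409453170623 1931966482035/12409453170623; -22768469498041/12409453170623 34134821288493/12409453170623 -5142892984827/12409453170623; 1931966482035/12409453170623 -5142892984827/12409453170623 4139974837291/12409453170623]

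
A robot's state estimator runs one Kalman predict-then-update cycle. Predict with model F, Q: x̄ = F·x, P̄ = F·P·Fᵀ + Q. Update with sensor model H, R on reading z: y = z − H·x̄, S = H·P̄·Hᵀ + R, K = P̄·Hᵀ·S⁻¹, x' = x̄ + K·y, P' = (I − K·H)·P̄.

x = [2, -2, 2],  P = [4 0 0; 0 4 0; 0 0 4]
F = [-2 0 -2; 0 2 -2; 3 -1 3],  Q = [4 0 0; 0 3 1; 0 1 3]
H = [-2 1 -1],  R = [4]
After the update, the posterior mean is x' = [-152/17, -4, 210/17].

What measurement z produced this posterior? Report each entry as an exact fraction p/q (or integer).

z = [2]

x̄ = F·x = [-8, -8, 14]
P̄ = F·P·Fᵀ + Q = [36 16 -48; 16 35 -31; -48 -31 79]
S = H·P̄·Hᵀ + R = [68]
K = P̄·Hᵀ·S⁻¹ = [-2/17; 1/2; -7/34]
x' − x̄ = [-16/17, 4, -28/17] = K·y
y = (KᵀK)⁻¹·Kᵀ·(x' − x̄) = [8]
z = y + H·x̄ = [8] + [-6] = [2]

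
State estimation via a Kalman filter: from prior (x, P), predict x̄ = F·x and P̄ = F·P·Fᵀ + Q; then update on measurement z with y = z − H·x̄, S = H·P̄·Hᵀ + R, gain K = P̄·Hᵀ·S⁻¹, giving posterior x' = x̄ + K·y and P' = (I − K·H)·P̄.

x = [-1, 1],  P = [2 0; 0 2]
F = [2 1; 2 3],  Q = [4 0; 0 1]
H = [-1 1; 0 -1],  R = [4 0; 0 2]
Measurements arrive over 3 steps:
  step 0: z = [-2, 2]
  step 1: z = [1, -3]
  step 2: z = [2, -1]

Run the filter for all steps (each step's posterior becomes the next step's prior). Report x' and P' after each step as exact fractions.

step 0: x' = [-155/162, -325/162], P' = [301/81 119/81; 119/81 145/81]
step 1: x' = [91913/42411, 112918/42411], P' = [159518/42411 68170/42411; 68170/42411 79586/42411]
step 2: x' = [-3626871/11572544, 16862923/11572544], P' = [21648685/5786272 9287287/5786272; 9287287/5786272 10872501/5786272]

step 0: x̄ = F·x = [-1, 1]
step 0: P̄ = F·P·Fᵀ + Q = [14 14; 14 27]
step 0: y = z − H·x̄ = [-4, 3]
step 0: S = H·P̄·Hᵀ + R = [17 -13; -13 29]
step 0: K = P̄·Hᵀ·S⁻¹ = [-91/162 -119/162; 13/162 -145/162]
step 0: x' = x̄ + K·y = [-155/162, -325/162]
step 0: P' = (I − K·H)·P̄ = [301/81 119/81; 119/81 145/81]
step 1: x̄ = F·x = [-635/162, -1285/162]
step 1: P̄ = F·P·Fᵀ + Q = [2149/81 2591/81; 2591/81 4018/81]
step 1: y = z − H·x̄ = [406/81, -1771/162]
step 1: S = H·P̄·Hᵀ + R = [1309/81 -1427/81; -1427/81 4180/81]
step 1: K = P̄·Hᵀ·S⁻¹ = [-22837/42411 -34085/42411; 2854/42411 -39793/42411]
step 1: x' = x̄ + K·y = [91913/42411, 112918/42411]
step 1: P' = (I − K·H)·P̄ = [159518/42411 68170/42411; 68170/42411 79586/42411]
step 2: x̄ = F·x = [296744/42411, 522580/42411]
step 2: P̄ = F·P·Fᵀ + Q = [1159982/42411 1422190/42411; 1422190/42411 2214797/42411]
step 2: y = z − H·x̄ = [-141014/42411, 480169/42411]
step 2: S = H·P̄·Hᵀ + R = [700043/42411 -792607/42411; -792607/42411 2299619/42411]
step 2: K = P̄·Hᵀ·S⁻¹ = [-6180699/11572544 -9287287/11572544; 792607/11572544 -10872501/11572544]
step 2: x' = x̄ + K·y = [-3626871/11572544, 16862923/11572544]
step 2: P' = (I − K·H)·P̄ = [21648685/5786272 9287287/5786272; 9287287/5786272 10872501/5786272]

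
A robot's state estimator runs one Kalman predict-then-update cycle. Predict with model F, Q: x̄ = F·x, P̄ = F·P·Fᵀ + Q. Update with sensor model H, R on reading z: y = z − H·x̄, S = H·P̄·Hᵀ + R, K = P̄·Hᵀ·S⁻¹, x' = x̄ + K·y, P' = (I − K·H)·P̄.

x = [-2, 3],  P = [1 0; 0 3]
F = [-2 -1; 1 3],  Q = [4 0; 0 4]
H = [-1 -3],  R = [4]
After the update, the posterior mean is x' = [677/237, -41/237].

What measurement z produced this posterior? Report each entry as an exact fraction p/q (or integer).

z = [-2]

x̄ = F·x = [1, 7]
P̄ = F·P·Fᵀ + Q = [11 -11; -11 32]
S = H·P̄·Hᵀ + R = [237]
K = P̄·Hᵀ·S⁻¹ = [22/237; -85/237]
x' − x̄ = [440/237, -1700/237] = K·y
y = (KᵀK)⁻¹·Kᵀ·(x' − x̄) = [20]
z = y + H·x̄ = [20] + [-22] = [-2]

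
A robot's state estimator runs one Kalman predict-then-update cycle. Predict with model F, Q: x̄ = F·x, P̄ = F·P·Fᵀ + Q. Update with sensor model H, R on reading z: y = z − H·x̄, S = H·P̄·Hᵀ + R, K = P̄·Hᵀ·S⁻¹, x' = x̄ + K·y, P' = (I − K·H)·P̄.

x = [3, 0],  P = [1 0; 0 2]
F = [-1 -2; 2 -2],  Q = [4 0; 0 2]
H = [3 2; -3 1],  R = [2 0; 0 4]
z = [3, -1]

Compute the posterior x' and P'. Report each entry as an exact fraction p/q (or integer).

x' = [1023/3251, 3770/3251]
P' = [683/3251 -645/3251; -645/3251 1999/3251]

x̄ = F·x = [-3, 6]
P̄ = F·P·Fᵀ + Q = [13 6; 6 14]
y = z − H·x̄ = [0, -16]
S = H·P̄·Hᵀ + R = [247 -107; -107 99]
K = P̄·Hᵀ·S⁻¹ = [759/6502 -1347/6502; 2063/6502 1967/6502]
x' = x̄ + K·y = [1023/3251, 3770/3251]
P' = (I − K·H)·P̄ = [683/3251 -645/3251; -645/3251 1999/3251]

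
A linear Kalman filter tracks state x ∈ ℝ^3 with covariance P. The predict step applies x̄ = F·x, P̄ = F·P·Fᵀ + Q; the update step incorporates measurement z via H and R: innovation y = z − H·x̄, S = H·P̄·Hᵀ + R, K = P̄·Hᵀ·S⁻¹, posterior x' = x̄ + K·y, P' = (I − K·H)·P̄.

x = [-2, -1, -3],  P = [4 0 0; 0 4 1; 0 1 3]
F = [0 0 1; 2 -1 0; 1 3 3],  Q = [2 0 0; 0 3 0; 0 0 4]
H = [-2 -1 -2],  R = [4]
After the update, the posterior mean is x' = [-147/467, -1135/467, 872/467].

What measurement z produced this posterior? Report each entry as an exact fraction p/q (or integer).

z = [-1]

x̄ = F·x = [-3, -3, -14]
P̄ = F·P·Fᵀ + Q = [5 -1 12; -1 23 -7; 12 -7 89]
S = H·P̄·Hᵀ + R = [467]
K = P̄·Hᵀ·S⁻¹ = [-33/467; -7/467; -195/467]
x' − x̄ = [1254/467, 266/467, 7410/467] = K·y
y = (KᵀK)⁻¹·Kᵀ·(x' − x̄) = [-38]
z = y + H·x̄ = [-38] + [37] = [-1]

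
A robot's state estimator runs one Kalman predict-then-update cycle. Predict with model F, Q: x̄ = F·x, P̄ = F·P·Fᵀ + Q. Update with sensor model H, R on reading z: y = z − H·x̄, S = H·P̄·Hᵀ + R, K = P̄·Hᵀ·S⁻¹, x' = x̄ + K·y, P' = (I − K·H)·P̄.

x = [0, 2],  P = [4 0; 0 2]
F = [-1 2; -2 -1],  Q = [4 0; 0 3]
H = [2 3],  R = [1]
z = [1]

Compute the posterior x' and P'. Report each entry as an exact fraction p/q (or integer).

x' = [582/151, -675/302]
P' = [1448/151 -958/151; -958/151 1301/302]

x̄ = F·x = [4, -2]
P̄ = F·P·Fᵀ + Q = [16 4; 4 21]
y = z − H·x̄ = [-1]
S = H·P̄·Hᵀ + R = [302]
K = P̄·Hᵀ·S⁻¹ = [22/151; 71/302]
x' = x̄ + K·y = [582/151, -675/302]
P' = (I − K·H)·P̄ = [1448/151 -958/151; -958/151 1301/302]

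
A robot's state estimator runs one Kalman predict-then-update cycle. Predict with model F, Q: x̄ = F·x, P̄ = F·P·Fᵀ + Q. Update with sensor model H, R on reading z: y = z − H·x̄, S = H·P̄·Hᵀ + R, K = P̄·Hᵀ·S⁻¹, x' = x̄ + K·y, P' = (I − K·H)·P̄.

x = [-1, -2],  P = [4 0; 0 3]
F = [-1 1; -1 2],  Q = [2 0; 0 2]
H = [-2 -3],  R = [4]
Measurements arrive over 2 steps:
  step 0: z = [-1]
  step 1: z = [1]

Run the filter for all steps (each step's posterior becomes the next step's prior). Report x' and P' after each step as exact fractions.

step 0: x̄ = F·x = [-1, -3]
step 0: P̄ = F·P·Fᵀ + Q = [9 10; 10 18]
step 0: y = z − H·x̄ = [-12]
step 0: S = H·P̄·Hᵀ + R = [322]
step 0: K = P̄·Hᵀ·S⁻¹ = [-24/161; -37/161]
step 0: x' = x̄ + K·y = [127/161, -39/161]
step 0: P' = (I − K·H)·P̄ = [297/161 -166/161; -166/161 160/161]
step 1: x̄ = F·x = [-166/161, -205/161]
step 1: P̄ = F·P·Fᵀ + Q = [1111/161 1115/161; 1115/161 1923/161]
step 1: y = z − H·x̄ = [-786/161]
step 1: S = H·P̄·Hᵀ + R = [35775/161]
step 1: K = P̄·Hᵀ·S⁻¹ = [-5567/35775; -7999/35775]
step 1: x' = x̄ + K·y = [-3236/11925, -2167/11925]
step 1: P' = (I − K·H)·P̄ = [54376/35775 -28828/35775; -28828/35775 29884/35775]

step 0: x' = [127/161, -39/161], P' = [297/161 -166/161; -166/161 160/161]
step 1: x' = [-3236/11925, -2167/11925], P' = [54376/35775 -28828/35775; -28828/35775 29884/35775]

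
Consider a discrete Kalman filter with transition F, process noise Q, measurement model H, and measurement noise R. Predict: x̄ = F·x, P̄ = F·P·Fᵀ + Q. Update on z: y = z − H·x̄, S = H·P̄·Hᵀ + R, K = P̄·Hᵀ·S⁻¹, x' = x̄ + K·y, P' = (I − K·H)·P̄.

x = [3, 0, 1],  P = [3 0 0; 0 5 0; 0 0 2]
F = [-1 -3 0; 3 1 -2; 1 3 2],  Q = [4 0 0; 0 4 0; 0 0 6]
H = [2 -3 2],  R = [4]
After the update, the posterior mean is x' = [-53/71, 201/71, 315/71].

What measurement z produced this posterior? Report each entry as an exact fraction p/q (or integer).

z = [-1]

x̄ = F·x = [-3, 7, 5]
P̄ = F·P·Fᵀ + Q = [52 -24 -48; -24 44 16; -48 16 62]
S = H·P̄·Hᵀ + R = [568]
K = P̄·Hᵀ·S⁻¹ = [10/71; -37/142; -5/142]
x' − x̄ = [160/71, -296/71, -40/71] = K·y
y = (KᵀK)⁻¹·Kᵀ·(x' − x̄) = [16]
z = y + H·x̄ = [16] + [-17] = [-1]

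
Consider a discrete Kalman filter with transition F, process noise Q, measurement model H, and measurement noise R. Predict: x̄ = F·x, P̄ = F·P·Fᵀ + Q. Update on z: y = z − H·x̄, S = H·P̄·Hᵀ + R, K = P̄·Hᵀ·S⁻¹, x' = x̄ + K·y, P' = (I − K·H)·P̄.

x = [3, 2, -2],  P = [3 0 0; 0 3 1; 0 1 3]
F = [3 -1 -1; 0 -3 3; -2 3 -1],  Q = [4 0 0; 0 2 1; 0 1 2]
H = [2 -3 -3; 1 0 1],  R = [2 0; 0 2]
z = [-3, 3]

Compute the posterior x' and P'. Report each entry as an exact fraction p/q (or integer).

x' = [-30532/16499, -90310/16499, 85851/16499]
P' = [100633/16499 164593/16499 -99801/16499; 164593/16499 302957/16499 -193323/16499; -99801/16499 -193323/16499 129007/16499]

x̄ = F·x = [9, -12, 2]
P̄ = F·P·Fᵀ + Q = [39 0 -26; 0 38 -23; -26 -23 38]
y = z − H·x̄ = [-51, -8]
S = H·P̄·Hᵀ + R = [740 59; 59 27]
K = P̄·Hᵀ·S⁻¹ = [3445/16499 416/16499; 142/16499 -14365/16499; -3327/16499 14603/16499]
x' = x̄ + K·y = [-30532/16499, -90310/16499, 85851/16499]
P' = (I − K·H)·P̄ = [100633/16499 164593/16499 -99801/16499; 164593/16499 302957/16499 -193323/16499; -99801/16499 -193323/16499 129007/16499]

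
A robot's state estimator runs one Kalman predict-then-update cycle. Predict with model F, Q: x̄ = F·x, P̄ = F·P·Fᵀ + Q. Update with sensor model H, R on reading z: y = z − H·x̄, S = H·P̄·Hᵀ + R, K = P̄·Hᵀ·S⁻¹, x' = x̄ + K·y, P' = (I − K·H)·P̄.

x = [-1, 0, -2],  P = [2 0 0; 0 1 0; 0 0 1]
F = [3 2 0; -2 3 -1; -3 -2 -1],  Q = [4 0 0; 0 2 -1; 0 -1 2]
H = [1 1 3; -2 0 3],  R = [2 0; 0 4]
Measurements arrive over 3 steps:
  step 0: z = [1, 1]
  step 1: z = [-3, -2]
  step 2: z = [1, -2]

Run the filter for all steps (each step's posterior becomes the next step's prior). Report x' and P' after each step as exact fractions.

step 0: x̄ = F·x = [-3, 4, 5]
step 0: P̄ = F·P·Fᵀ + Q = [26 -6 -22; -6 20 6; -22 6 25]
step 0: y = z − H·x̄ = [-15, -20]
step 0: S = H·P̄·Hᵀ + R = [165 269; 269 597]
step 0: K = P̄·Hᵀ·S⁻¹ = [535/3268 -887/3268; 5517/13072 -1829/13072; 803/6536 941/6536]
step 0: x' = x̄ + K·y = [-89/3268, 6113/13072, 1815/6536]
step 0: P' = (I − K·H)·P̄ = [1228/817 -5059/1634 523/817; -5059/1634 69883/6536 -7355/3268; 523/817 -7355/3268 1011/1634]
step 1: x̄ = F·x = [5579/6536, 15421/13072, -3697/3268]
step 1: P̄ = F·P·Fᵀ + Q = [37815/1634 138021/3268 -13531/817; 138021/3268 1033187/6536 -56509/1634; -13531/817 -56509/1634 13562/817]
step 1: y = z − H·x̄ = [-21431/13072, 5067/1634]
step 1: S = H·P̄·Hᵀ + R = [720363/6536 -28938/817; -28938/817 363328/817]
step 1: K = P̄·Hᵀ·S⁻¹ = [34808/464513 -779775/3716104; 151207/199077 -336997/929026; 22746/464513 707417/3716104]
step 1: x' = x̄ + K·y = [594793/7432208, -6635441/5574156, -4617143/7432208]
step 1: P' = (I − K·H)·P̄ = [242691/132718 -2088752/464513 872633/929026; -2088752/464513 22937648/1393539 -1617166/464513; 872633/929026 -1617166/464513 817561/929026]
step 2: x̄ = F·x = [-47730391/22296624, -23114207/7432208, 15395455/5574156]
step 2: P̄ = F·P·Fᵀ + Q = [90127951/2787078 64520815/929026 -33713672/1393539; 64520815/929026 31446203/132718 -26592009/464513; -33713672/1393539 -26592009/464513 31950944/1393539]
step 2: y = z − H·x̄ = [-2835989/1393539, -162399745/11148312]
step 2: S = H·P̄·Hᵀ + R = [178218932/1393539 -134318965/1393539; -134318965/1393539 877952618/1393539]
step 2: K = P̄·Hᵀ·S⁻¹ = [50459337173/695339961763 -143765514982/695339961763; 535431544612/695339961763 -260933752231/695339961763; 32385914442/695339961763 134272933901/695339961763]
step 2: x' = x̄ + K·y = [8048919829405/11125439388208, 8782536176861/11125439388208, -811250220321/5562719694104]
step 2: P' = (I − K·H)·P̄ = [2558945844127/1390679923526 -6324876063833/1390679923526 661294594733/695339961763; -6324876063833/1390679923526 23203824387795/1390679923526 -2456203690919/695339961763; 661294594733/695339961763 -2456203690919/695339961763 619893641690/695339961763]

step 0: x' = [-89/3268, 6113/13072, 1815/6536], P' = [1228/817 -5059/1634 523/817; -5059/1634 69883/6536 -7355/3268; 523/817 -7355/3268 1011/1634]
step 1: x' = [594793/7432208, -6635441/5574156, -4617143/7432208], P' = [242691/132718 -2088752/464513 872633/929026; -2088752/464513 22937648/1393539 -1617166/464513; 872633/929026 -1617166/464513 817561/929026]
step 2: x' = [8048919829405/11125439388208, 8782536176861/11125439388208, -811250220321/5562719694104], P' = [2558945844127/1390679923526 -6324876063833/1390679923526 661294594733/695339961763; -6324876063833/1390679923526 23203824387795/1390679923526 -2456203690919/695339961763; 661294594733/695339961763 -2456203690919/695339961763 619893641690/695339961763]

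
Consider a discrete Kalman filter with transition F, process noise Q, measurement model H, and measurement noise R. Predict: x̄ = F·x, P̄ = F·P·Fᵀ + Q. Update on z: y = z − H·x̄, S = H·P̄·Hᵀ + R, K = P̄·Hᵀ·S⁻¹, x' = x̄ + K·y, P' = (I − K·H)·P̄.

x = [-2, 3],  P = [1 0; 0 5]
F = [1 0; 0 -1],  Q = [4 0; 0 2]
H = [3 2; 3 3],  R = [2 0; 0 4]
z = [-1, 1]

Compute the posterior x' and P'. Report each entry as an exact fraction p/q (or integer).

x̄ = F·x = [-2, -3]
P̄ = F·P·Fᵀ + Q = [5 0; 0 7]
y = z − H·x̄ = [11, 16]
S = H·P̄·Hᵀ + R = [75 87; 87 112]
K = P̄·Hᵀ·S⁻¹ = [125/277 -60/277; -259/831 119/277]
x' = x̄ + K·y = [-139/277, 370/831]
P' = (I − K·H)·P̄ = [410/277 -490/277; -490/277 1946/831]

x' = [-139/277, 370/831]
P' = [410/277 -490/277; -490/277 1946/831]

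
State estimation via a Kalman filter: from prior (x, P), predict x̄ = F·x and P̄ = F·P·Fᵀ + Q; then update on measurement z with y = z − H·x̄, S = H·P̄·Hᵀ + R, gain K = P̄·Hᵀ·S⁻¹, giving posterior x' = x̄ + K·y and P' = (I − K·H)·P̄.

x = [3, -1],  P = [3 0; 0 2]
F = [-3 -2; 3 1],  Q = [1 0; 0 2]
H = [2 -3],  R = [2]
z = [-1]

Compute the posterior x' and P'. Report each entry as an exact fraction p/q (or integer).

x' = [526/797, 641/797]
P' = [1467/797 868/797; 868/797 682/797]

x̄ = F·x = [-7, 8]
P̄ = F·P·Fᵀ + Q = [36 -31; -31 31]
y = z − H·x̄ = [37]
S = H·P̄·Hᵀ + R = [797]
K = P̄·Hᵀ·S⁻¹ = [165/797; -155/797]
x' = x̄ + K·y = [526/797, 641/797]
P' = (I − K·H)·P̄ = [1467/797 868/797; 868/797 682/797]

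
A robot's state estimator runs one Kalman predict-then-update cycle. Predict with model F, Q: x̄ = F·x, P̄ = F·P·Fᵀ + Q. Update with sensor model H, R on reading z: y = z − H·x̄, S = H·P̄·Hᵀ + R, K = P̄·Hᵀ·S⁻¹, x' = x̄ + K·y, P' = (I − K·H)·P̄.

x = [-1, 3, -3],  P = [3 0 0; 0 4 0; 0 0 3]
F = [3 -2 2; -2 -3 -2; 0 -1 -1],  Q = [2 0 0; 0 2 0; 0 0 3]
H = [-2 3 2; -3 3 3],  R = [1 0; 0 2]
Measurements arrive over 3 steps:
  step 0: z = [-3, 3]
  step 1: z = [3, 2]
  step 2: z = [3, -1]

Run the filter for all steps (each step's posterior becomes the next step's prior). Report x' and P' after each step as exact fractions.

step 0: x̄ = F·x = [-15, -1, 0]
step 0: P̄ = F·P·Fᵀ + Q = [57 -6 2; -6 62 18; 2 18 10]
step 0: y = z − H·x̄ = [-30, -39]
step 0: S = H·P̄·Hᵀ + R = [1099 1296; 1296 1559]
step 0: K = P̄·Hᵀ·S⁻¹ = [37616/33725 -35229/33725; 1602/1775 -1038/1775; 8042/33725 -4998/33725]
step 0: x' = x̄ + K·y = [-260424/33725, -9353/1775, -46338/33725]
step 0: P' = (I − K·H)·P̄ = [290266/33725 4452/1775 182192/33725; 4452/1775 2986/1775 774/1775; 182192/33725 774/1775 164154/33725]
step 1: x̄ = F·x = [-518534/33725, 229329/6745, 44809/6745]
step 1: P̄ = F·P·Fᵀ + Q = [4616996/33725 -866416/6745 -203036/6745; -866416/6745 201792/1349 44224/1349; -203036/6745 44224/1349 14059/1349]
step 1: y = z − H·x̄ = [-4823918/33725, -5600222/33725]
step 1: S = H·P̄·Hᵀ + R = [138684409/33725 168961386/33725; 168961386/33725 206338369/33725]
step 1: K = P̄·Hᵀ·S⁻¹ = [1329355920/2015264633 -1380507456/2015264633; 1583644416/2015264633 -989635824/2015264633; -141647572/2015264633 188426973/2015264633]
step 1: x' = x̄ + K·y = [8108555794/2015264633, 6333658257/2015264633, 2359476867/2015264633]
step 1: P' = (I − K·H)·P̄ = [8546812244/2015264633 3170032528/2015264633 4456441412/2015264633; 3170032528/2015264633 2903158848/2015264633 -392883536/2015264633; 4456441412/2015264633 -392883536/2015264633 4974942930/2015264633]
step 2: x̄ = F·x = [16377304602/2015264633, -39937040093/2015264633, -8693135124/2015264633]
step 2: P̄ = F·P·Fᵀ + Q = [131044221470/2015264633 -113390501784/2015264633 -27022989984/2015264633; -113390501784/2015264633 153223298794/2015264633 31947892604/2015264633; -27022989984/2015264633 31947892604/2015264633 13138128605/2015264633]
step 2: y = z − H·x̄ = [175997793630/2015264633, 3641644808/38023861]
step 2: S = H·P̄·Hᵀ + R = [3917999006607/2015264633 89593501608/38023861; 89593501608/38023861 109116722411/38023861]
step 2: K = P̄·Hᵀ·S⁻¹ = [35466924619732/54924640615185 -12285169323642/18308213538395; 8562036042754/10984928123037 -1776264854406/3661642707679; -4177618537222/54924640615185 1828226348607/18308213538395]
step 2: x' = x̄ + K·y = [4671111805094/18308213538395, 6566276395753/3661642707679, -25494842002304/18308213538395]
step 2: P' = (I − K·H)·P̄ = [228542646180482/54924640615185 16921520382860/10984928123037 119364705618898/54924640615185; 16921520382860/10984928123037 15667095460378/10984928123037 -2298104786330/10984928123037; 119364705618898/54924640615185 -2298104786330/10984928123037 134511682247762/54924640615185]

step 0: x' = [-260424/33725, -9353/1775, -46338/33725], P' = [290266/33725 4452/1775 182192/33725; 4452/1775 2986/1775 774/1775; 182192/33725 774/1775 164154/33725]
step 1: x' = [8108555794/2015264633, 6333658257/2015264633, 2359476867/2015264633], P' = [8546812244/2015264633 3170032528/2015264633 4456441412/2015264633; 3170032528/2015264633 2903158848/2015264633 -392883536/2015264633; 4456441412/2015264633 -392883536/2015264633 4974942930/2015264633]
step 2: x' = [4671111805094/18308213538395, 6566276395753/3661642707679, -25494842002304/18308213538395], P' = [228542646180482/54924640615185 16921520382860/10984928123037 119364705618898/54924640615185; 16921520382860/10984928123037 15667095460378/10984928123037 -2298104786330/10984928123037; 119364705618898/54924640615185 -2298104786330/10984928123037 134511682247762/54924640615185]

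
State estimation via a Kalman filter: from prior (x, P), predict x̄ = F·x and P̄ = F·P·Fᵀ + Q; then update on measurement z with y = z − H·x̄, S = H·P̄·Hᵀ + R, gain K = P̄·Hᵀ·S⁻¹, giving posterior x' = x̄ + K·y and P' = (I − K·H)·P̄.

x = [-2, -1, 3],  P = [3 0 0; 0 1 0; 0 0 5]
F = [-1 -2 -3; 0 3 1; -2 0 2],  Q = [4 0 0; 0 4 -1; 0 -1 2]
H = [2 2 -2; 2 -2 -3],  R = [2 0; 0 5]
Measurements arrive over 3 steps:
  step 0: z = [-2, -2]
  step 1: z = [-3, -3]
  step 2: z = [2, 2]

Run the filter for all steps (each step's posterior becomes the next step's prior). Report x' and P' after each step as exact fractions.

step 0: x̄ = F·x = [-5, 0, 10]
step 0: P̄ = F·P·Fᵀ + Q = [56 -21 -24; -21 18 9; -24 9 34]
step 0: y = z − H·x̄ = [28, 38]
step 0: S = H·P̄·Hᵀ + R = [386 578; 578 1171]
step 0: K = P̄·Hᵀ·S⁻¹ = [3775/58961 9516/58961; 16293/58961 -13329/58961; -1261/8423 -586/8423]
step 0: x' = x̄ + K·y = [172503/58961, -50298/58961, 26654/8423]
step 0: P' = (I − K·H)·P̄ = [705750/58961 -148401/58961 79082/8423; -148401/58961 52785/58961 -15987/8423; 79082/8423 -15987/8423 64356/8423]
step 1: x̄ = F·x = [-631641/58961, 35684/58961, 28150/58961]
step 1: P̄ = F·P·Fᵀ + Q = [6592094/58961 -545558/58961 776876/58961; -545558/58961 489947/58961 -46173/58961; 776876/58961 -46173/58961 314298/58961]
step 1: y = z − H·x̄ = [1071331/58961, 1242217/58961]
step 1: S = H·P̄·Hᵀ + R = [19493190/58961 18617962/58961; 18617962/58961 25939527/58961]
step 1: K = P̄·Hᵀ·S⁻¹ = [432484624/1348481363 310537300/1348481363; 300956645/1348481363 -316471749/1348481363; 72170351/1348481363 -15243430/1348481363]
step 1: x' = x̄ + K·y = [-45236999/1348481363, -383019186/1348481363, 1634002761/1348481363]
step 1: P' = (I − K·H)·P̄ = [10548576522/1348481363 -2160761830/1348481363 7955330068/1348481363; -2160761830/1348481363 929198102/1348481363 -1532520373/1348481363; 7955330068/1348481363 -1532520373/1348481363 6350639344/1348481363]
step 2: x̄ = F·x = [-4090732912/1348481363, 484945203/1348481363, 3358479520/1348481363]
step 2: P̄ = F·P·Fᵀ + Q = [97513737090/1348481363 -9242427119/1348481363 12301671424/1348481363; -9242427119/1348481363 10912225476/1348481363 -788414069/1348481363; 12301671424/1348481363 -788414069/1348481363 6651185646/1348481363]
step 2: y = z − H·x̄ = [16625497184/1348481363, 21923757516/1348481363]
step 2: S = H·P̄·Hᵀ + R = [296960079782/1348481363 264873274230/1348481363; 264873274230/1348481363 417165318929/1348481363]
step 2: K = P̄·Hᵀ·S⁻¹ = [879573543753/2845719449629 646264998836/2845719449629; 4487021650173/19920036147403 -4660836205691/19920036147403; 127514434601/2845719449629 -38488264422/2845719449629]
step 2: x' = x̄ + K·y = [12718623230560/2845719449629, -13291953084705/19920036147403, 8033832936424/2845719449629]
step 2: P' = (I − K·H)·P̄ = [3148498854092/406531349947 -4526419268313/2845719449629 2376214166654/406531349947; -4526419268313/2845719449629 13690036171433/19920036147403 -3211702908133/2845719449629; 2376214166654/406531349947 -3211702908133/2845719449629 1899183117692/406531349947]

step 0: x' = [172503/58961, -50298/58961, 26654/8423], P' = [705750/58961 -148401/58961 79082/8423; -148401/58961 52785/58961 -15987/8423; 79082/8423 -15987/8423 64356/8423]
step 1: x' = [-45236999/1348481363, -383019186/1348481363, 1634002761/1348481363], P' = [10548576522/1348481363 -2160761830/1348481363 7955330068/1348481363; -2160761830/1348481363 929198102/1348481363 -1532520373/1348481363; 7955330068/1348481363 -1532520373/1348481363 6350639344/1348481363]
step 2: x' = [12718623230560/2845719449629, -13291953084705/19920036147403, 8033832936424/2845719449629], P' = [3148498854092/406531349947 -4526419268313/2845719449629 2376214166654/406531349947; -4526419268313/2845719449629 13690036171433/19920036147403 -3211702908133/2845719449629; 2376214166654/406531349947 -3211702908133/2845719449629 1899183117692/406531349947]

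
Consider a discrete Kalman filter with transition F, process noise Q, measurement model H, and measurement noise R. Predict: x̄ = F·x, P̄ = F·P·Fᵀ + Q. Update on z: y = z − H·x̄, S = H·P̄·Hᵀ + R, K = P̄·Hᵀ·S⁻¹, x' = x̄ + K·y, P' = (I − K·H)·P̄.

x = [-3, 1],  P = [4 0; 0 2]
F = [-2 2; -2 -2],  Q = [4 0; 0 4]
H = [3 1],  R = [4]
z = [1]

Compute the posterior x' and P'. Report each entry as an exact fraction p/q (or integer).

x' = [43/83, -19/83]
P' = [208/83 -532/83; -532/83 1648/83]

x̄ = F·x = [8, 4]
P̄ = F·P·Fᵀ + Q = [28 8; 8 28]
y = z − H·x̄ = [-27]
S = H·P̄·Hᵀ + R = [332]
K = P̄·Hᵀ·S⁻¹ = [23/83; 13/83]
x' = x̄ + K·y = [43/83, -19/83]
P' = (I − K·H)·P̄ = [208/83 -532/83; -532/83 1648/83]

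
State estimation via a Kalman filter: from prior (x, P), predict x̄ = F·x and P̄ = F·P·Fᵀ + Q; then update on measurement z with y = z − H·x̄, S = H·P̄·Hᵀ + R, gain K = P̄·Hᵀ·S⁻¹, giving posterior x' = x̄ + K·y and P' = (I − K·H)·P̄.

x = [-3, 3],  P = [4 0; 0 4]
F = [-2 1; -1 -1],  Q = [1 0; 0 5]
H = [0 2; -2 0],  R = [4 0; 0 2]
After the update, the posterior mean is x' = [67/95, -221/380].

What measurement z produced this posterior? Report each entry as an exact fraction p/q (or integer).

x̄ = F·x = [9, 0]
P̄ = F·P·Fᵀ + Q = [21 4; 4 13]
S = H·P̄·Hᵀ + R = [56 -16; -16 86]
K = P̄·Hᵀ·S⁻¹ = [1/285 -139/285; 527/1140 -2/285]
x' − x̄ = [-788/95, -221/380] = K·y
y = (KᵀK)⁻¹·Kᵀ·(x' − x̄) = [-1, 17]
z = y + H·x̄ = [-1, 17] + [0, -18] = [-1, -1]

z = [-1, -1]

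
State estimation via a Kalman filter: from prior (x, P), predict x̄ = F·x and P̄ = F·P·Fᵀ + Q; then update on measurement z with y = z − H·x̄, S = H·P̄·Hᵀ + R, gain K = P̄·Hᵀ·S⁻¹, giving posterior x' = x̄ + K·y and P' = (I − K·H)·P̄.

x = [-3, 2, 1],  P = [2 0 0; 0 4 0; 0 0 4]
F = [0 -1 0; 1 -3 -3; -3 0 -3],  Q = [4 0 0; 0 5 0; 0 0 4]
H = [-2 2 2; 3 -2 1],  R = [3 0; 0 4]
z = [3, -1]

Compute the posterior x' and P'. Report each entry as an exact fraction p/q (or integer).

x' = [-110494/49939, -115784/49939, 82189/49939]
P' = [393560/49939 524116/49939 -129440/49939; 524116/49939 723793/49939 -185586/49939; -129440/49939 -185586/49939 80416/49939]

x̄ = F·x = [-2, -12, 6]
P̄ = F·P·Fᵀ + Q = [8 12 0; 12 79 30; 0 30 58]
y = z − H·x̄ = [11, -25]
S = H·P̄·Hᵀ + R = [727 -188; -188 186]
K = P̄·Hᵀ·S⁻¹ = [744/49939 752/49939; 9394/49939 -15206/49939; 16180/49939 15817/49939]
x' = x̄ + K·y = [-110494/49939, -115784/49939, 82189/49939]
P' = (I − K·H)·P̄ = [393560/49939 524116/49939 -129440/49939; 524116/49939 723793/49939 -185586/49939; -129440/49939 -185586/49939 80416/49939]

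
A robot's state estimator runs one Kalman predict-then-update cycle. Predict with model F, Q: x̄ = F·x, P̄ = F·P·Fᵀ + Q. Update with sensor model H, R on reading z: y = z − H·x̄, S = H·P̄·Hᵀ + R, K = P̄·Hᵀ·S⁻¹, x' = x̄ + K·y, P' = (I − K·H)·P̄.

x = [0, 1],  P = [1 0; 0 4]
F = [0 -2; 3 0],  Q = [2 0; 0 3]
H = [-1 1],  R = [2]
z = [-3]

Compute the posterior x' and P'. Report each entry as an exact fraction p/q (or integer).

x̄ = F·x = [-2, 0]
P̄ = F·P·Fᵀ + Q = [18 0; 0 12]
y = z − H·x̄ = [-5]
S = H·P̄·Hᵀ + R = [32]
K = P̄·Hᵀ·S⁻¹ = [-9/16; 3/8]
x' = x̄ + K·y = [13/16, -15/8]
P' = (I − K·H)·P̄ = [63/8 27/4; 27/4 15/2]

x' = [13/16, -15/8]
P' = [63/8 27/4; 27/4 15/2]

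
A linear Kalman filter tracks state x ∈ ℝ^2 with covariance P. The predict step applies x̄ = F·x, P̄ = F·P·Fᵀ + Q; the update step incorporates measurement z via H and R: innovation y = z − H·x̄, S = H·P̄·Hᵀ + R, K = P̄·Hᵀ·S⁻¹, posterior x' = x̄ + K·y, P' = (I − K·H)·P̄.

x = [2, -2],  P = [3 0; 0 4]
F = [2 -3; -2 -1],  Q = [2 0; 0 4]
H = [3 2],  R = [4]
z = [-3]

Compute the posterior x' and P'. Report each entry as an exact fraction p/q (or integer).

x̄ = F·x = [10, -2]
P̄ = F·P·Fᵀ + Q = [50 0; 0 20]
y = z − H·x̄ = [-29]
S = H·P̄·Hᵀ + R = [534]
K = P̄·Hᵀ·S⁻¹ = [25/89; 20/267]
x' = x̄ + K·y = [165/89, -1114/267]
P' = (I − K·H)·P̄ = [700/89 -1000/89; -1000/89 4540/267]

x' = [165/89, -1114/267]
P' = [700/89 -1000/89; -1000/89 4540/267]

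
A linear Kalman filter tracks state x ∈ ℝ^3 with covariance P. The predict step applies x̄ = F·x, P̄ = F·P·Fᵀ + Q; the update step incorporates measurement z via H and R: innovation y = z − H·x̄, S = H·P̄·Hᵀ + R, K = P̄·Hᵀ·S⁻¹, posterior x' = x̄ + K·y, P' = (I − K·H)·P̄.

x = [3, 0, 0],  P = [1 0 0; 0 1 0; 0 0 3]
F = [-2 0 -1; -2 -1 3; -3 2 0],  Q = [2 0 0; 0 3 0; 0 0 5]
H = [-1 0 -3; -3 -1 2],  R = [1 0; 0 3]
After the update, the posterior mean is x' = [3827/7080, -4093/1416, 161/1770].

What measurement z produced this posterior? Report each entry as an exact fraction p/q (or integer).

z = [-1, 1]

x̄ = F·x = [-6, -6, -9]
P̄ = F·P·Fᵀ + Q = [9 -5 6; -5 35 4; 6 4 18]
S = H·P̄·Hᵀ + R = [208 -32; -32 73]
K = P̄·Hᵀ·S⁻¹ = [-2291/14160 -184/885; -179/2832 -34/177; -983/3540 62/885]
x' − x̄ = [46307/7080, 4403/1416, 16091/1770] = K·y
y = (KᵀK)⁻¹·Kᵀ·(x' − x̄) = [-34, -5]
z = y + H·x̄ = [-34, -5] + [33, 6] = [-1, 1]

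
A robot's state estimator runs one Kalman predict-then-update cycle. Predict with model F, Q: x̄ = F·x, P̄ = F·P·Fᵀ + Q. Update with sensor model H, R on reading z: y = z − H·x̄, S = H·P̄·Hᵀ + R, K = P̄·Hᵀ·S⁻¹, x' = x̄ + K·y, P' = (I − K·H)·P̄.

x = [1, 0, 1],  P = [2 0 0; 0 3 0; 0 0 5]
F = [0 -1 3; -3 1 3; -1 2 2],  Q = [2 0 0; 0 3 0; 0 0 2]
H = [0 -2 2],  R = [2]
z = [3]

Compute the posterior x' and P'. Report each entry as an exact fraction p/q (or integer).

x̄ = F·x = [3, 0, 1]
P̄ = F·P·Fᵀ + Q = [50 42 24; 42 69 42; 24 42 36]
y = z − H·x̄ = [1]
S = H·P̄·Hᵀ + R = [86]
K = P̄·Hᵀ·S⁻¹ = [-18/43; -27/43; -6/43]
x' = x̄ + K·y = [111/43, -27/43, 37/43]
P' = (I − K·H)·P̄ = [1502/43 834/43 816/43; 834/43 1509/43 1482/43; 816/43 1482/43 1476/43]

x' = [111/43, -27/43, 37/43]
P' = [1502/43 834/43 816/43; 834/43 1509/43 1482/43; 816/43 1482/43 1476/43]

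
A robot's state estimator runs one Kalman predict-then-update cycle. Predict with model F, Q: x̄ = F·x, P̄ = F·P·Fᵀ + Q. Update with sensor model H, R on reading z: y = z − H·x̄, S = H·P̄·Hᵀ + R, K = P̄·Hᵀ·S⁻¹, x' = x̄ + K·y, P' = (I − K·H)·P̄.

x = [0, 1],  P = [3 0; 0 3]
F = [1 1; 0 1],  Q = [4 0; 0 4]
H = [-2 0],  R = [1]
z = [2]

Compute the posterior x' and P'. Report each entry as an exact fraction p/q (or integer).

x̄ = F·x = [1, 1]
P̄ = F·P·Fᵀ + Q = [10 3; 3 7]
y = z − H·x̄ = [4]
S = H·P̄·Hᵀ + R = [41]
K = P̄·Hᵀ·S⁻¹ = [-20/41; -6/41]
x' = x̄ + K·y = [-39/41, 17/41]
P' = (I − K·H)·P̄ = [10/41 3/41; 3/41 251/41]

x' = [-39/41, 17/41]
P' = [10/41 3/41; 3/41 251/41]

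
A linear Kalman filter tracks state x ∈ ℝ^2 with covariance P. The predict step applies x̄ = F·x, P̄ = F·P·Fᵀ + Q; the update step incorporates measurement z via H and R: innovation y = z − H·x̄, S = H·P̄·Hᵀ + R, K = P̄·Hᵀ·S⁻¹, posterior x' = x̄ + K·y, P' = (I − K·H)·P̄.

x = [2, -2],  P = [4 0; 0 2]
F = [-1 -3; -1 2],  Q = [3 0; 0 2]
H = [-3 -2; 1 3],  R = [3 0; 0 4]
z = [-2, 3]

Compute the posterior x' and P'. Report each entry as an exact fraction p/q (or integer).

x' = [1589/5025, 1046/1675]
P' = [12598/15075 -3178/5025; -3178/5025 1258/1675]

x̄ = F·x = [4, -6]
P̄ = F·P·Fᵀ + Q = [25 -8; -8 14]
y = z − H·x̄ = [-2, 17]
S = H·P̄·Hᵀ + R = [188 -71; -71 107]
K = P̄·Hᵀ·S⁻¹ = [-6242/15075 -4001/15075; 662/5025 2036/5025]
x' = x̄ + K·y = [1589/5025, 1046/1675]
P' = (I − K·H)·P̄ = [12598/15075 -3178/5025; -3178/5025 1258/1675]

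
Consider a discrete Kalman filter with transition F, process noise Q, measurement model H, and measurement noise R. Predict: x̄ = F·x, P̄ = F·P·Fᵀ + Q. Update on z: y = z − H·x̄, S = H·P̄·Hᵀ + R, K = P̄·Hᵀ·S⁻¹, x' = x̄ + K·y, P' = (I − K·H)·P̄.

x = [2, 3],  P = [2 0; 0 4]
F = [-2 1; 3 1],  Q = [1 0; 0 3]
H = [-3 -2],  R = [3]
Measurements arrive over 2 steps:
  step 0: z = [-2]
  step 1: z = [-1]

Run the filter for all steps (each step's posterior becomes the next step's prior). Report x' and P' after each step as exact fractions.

step 0: x' = [-423/124, 389/62], P' = [1083/124 -795/62; -795/62 606/31]
step 1: x' = [-2471/5298, 27305/21192], P' = [3992/883 -10793/1766; -10793/1766 62927/7064]

step 0: x̄ = F·x = [-1, 9]
step 0: P̄ = F·P·Fᵀ + Q = [13 -8; -8 25]
step 0: y = z − H·x̄ = [13]
step 0: S = H·P̄·Hᵀ + R = [124]
step 0: K = P̄·Hᵀ·S⁻¹ = [-23/124; -13/62]
step 0: x' = x̄ + K·y = [-423/124, 389/62]
step 0: P' = (I − K·H)·P̄ = [1083/124 -795/62; -795/62 606/31]
step 1: x̄ = F·x = [406/31, -491/124]
step 1: P̄ = F·P·Fᵀ + Q = [3310/31 -1416/31; -1416/31 3003/124]
step 1: y = z − H·x̄ = [1883/62]
step 1: S = H·P̄·Hᵀ + R = [15894/31]
step 1: K = P̄·Hᵀ·S⁻¹ = [-1183/2649; 1831/10596]
step 1: x' = x̄ + K·y = [-2471/5298, 27305/21192]
step 1: P' = (I − K·H)·P̄ = [3992/883 -10793/1766; -10793/1766 62927/7064]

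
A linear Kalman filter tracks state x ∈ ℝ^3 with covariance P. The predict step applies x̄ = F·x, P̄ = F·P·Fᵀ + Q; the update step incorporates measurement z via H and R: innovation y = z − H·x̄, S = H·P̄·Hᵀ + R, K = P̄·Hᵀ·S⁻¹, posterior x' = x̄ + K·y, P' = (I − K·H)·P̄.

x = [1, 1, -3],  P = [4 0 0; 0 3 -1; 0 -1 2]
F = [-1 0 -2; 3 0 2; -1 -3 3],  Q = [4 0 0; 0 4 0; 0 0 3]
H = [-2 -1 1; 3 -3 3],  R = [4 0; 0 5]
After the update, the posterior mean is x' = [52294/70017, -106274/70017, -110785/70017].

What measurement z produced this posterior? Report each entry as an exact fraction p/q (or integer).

z = [-1, 2]

x̄ = F·x = [5, -3, -13]
P̄ = F·P·Fᵀ + Q = [16 -20 -14; -20 48 6; -14 6 70]
S = H·P̄·Hᵀ + R = [150 204; 204 1211]
K = P̄·Hᵀ·S⁻¹ = [-22475/70017 2534/23339; 17761/70017 -4582/23339; 40406/70017 622/23339]
x' − x̄ = [-297791/70017, 103777/70017, 799436/70017] = K·y
y = (KᵀK)⁻¹·Kᵀ·(x' − x̄) = [19, 17]
z = y + H·x̄ = [19, 17] + [-20, -15] = [-1, 2]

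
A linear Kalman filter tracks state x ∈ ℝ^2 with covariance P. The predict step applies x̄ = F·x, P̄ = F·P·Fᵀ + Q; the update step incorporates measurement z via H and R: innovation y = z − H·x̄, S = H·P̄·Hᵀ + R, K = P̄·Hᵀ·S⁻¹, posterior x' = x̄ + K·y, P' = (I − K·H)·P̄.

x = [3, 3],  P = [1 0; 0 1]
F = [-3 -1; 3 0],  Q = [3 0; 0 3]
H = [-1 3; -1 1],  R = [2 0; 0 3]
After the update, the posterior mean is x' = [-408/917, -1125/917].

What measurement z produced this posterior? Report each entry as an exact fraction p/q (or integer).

z = [-3, -3]

x̄ = F·x = [-12, 9]
P̄ = F·P·Fᵀ + Q = [13 -9; -9 12]
S = H·P̄·Hᵀ + R = [177 85; 85 46]
K = P̄·Hᵀ·S⁻¹ = [30/917 -494/917; 285/917 -108/917]
x' − x̄ = [10596/917, -9378/917] = K·y
y = (KᵀK)⁻¹·Kᵀ·(x' − x̄) = [-42, -24]
z = y + H·x̄ = [-42, -24] + [39, 21] = [-3, -3]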